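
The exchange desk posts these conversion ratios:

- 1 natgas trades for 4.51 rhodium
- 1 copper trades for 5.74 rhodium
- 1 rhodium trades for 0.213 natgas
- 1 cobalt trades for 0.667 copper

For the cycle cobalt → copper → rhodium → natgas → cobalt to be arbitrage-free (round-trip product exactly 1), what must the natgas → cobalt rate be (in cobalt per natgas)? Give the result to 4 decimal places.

Known legs of the cycle: 0.667 × 5.74 × 0.213 = 0.81548754
For no arbitrage the full-cycle product must be 1, so the missing rate is 1 / 0.81548754 ≈ 1.226260.

1.2263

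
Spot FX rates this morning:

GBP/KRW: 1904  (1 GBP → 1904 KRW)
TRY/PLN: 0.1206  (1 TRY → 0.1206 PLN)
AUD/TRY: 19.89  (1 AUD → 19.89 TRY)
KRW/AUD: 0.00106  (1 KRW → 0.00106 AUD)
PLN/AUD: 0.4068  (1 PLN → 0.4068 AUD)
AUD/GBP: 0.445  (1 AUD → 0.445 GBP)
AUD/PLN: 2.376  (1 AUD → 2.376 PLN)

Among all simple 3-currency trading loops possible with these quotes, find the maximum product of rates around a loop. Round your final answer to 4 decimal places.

0.9758

AUD→TRY→PLN→AUD: 19.89 × 0.1206 × 0.4068 = 0.97580
AUD→GBP→KRW→AUD: 0.445 × 1904 × 0.00106 = 0.89812
Maximum is AUD→TRY→PLN→AUD at 0.9758; no arbitrage — every cycle loses value.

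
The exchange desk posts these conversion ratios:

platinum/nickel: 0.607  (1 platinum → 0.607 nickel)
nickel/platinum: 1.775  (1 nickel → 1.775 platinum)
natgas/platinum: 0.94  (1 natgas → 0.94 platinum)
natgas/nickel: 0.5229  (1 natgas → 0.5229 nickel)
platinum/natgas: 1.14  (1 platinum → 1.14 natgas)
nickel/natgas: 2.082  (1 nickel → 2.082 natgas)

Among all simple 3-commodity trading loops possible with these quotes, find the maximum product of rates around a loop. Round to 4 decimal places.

natgas→platinum→nickel→natgas: 0.94 × 0.607 × 2.082 = 1.18795
natgas→nickel→platinum→natgas: 0.5229 × 1.775 × 1.14 = 1.05809
Maximum is natgas→platinum→nickel→natgas at 1.1879; arbitrage exists.

1.1879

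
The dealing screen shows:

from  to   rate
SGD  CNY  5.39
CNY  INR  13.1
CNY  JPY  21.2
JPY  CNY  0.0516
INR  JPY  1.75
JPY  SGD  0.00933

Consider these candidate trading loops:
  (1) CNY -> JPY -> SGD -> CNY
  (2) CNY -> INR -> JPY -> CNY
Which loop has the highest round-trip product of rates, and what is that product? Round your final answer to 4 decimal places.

1.1829

(1) 21.2 × 0.00933 × 5.39 = 1.06612
(2) 13.1 × 1.75 × 0.0516 = 1.18293
Highest is cycle (2) at 1.1829 (>1, arbitrage).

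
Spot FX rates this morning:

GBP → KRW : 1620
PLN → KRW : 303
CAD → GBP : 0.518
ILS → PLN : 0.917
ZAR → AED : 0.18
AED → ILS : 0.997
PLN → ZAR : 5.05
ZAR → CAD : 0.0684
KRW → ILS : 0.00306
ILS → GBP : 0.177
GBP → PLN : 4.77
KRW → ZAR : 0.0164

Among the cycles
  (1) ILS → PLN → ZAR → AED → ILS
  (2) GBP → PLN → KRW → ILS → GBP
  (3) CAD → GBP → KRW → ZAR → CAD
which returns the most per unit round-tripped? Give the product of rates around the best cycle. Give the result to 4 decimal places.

0.9413

(1) 0.917 × 5.05 × 0.18 × 0.997 = 0.83105
(2) 4.77 × 303 × 0.00306 × 0.177 = 0.78281
(3) 0.518 × 1620 × 0.0164 × 0.0684 = 0.94134
Highest is cycle (3) at 0.9413 (≤1, no arbitrage).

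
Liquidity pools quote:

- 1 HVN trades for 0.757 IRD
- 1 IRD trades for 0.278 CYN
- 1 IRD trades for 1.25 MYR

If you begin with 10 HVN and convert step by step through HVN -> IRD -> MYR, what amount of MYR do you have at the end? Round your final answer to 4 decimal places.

10 HVN × 0.757 = 7.57 IRD
7.57 IRD × 1.25 = 9.4625 MYR

9.4625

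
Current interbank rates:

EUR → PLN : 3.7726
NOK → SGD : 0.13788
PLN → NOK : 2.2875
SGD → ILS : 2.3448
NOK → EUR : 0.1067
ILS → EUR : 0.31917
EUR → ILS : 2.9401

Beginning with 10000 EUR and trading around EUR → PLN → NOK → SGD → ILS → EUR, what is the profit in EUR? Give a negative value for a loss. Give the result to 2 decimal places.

10000 EUR × 3.7726 = 37726 PLN
37726 PLN × 2.2875 = 86298.225 NOK
86298.225 NOK × 0.13788 = 11898.799263 SGD
11898.799263 SGD × 2.3448 = 27900.3045118824 ILS
27900.3045118824 ILS × 0.31917 = 8904.940191057505608 EUR
Net change: 8904.940191057505608 − 10000 = -1095.059808942494392 EUR

-1095.06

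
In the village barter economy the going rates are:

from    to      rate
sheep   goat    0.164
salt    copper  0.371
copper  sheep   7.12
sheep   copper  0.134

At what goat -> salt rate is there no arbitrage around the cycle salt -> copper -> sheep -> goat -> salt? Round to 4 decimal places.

2.3084

Known legs of the cycle: 0.371 × 7.12 × 0.164 = 0.43320928
For no arbitrage the full-cycle product must be 1, so the missing rate is 1 / 0.43320928 ≈ 2.308353.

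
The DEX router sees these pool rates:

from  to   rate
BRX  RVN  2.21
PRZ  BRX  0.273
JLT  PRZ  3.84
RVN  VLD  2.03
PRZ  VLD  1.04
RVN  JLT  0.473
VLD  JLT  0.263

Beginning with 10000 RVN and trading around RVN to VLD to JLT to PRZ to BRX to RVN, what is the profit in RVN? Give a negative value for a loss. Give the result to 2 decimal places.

10000 RVN × 2.03 = 20300 VLD
20300 VLD × 0.263 = 5338.9 JLT
5338.9 JLT × 3.84 = 20501.376 PRZ
20501.376 PRZ × 0.273 = 5596.875648 BRX
5596.875648 BRX × 2.21 = 12369.09518208 RVN
Net change: 12369.09518208 − 10000 = 2369.09518208 RVN

2369.10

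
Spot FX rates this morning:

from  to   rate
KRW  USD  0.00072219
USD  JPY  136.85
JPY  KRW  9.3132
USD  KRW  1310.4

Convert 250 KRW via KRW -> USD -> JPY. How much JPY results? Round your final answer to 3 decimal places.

24.708

250 KRW × 0.00072219 = 0.1805475 USD
0.1805475 USD × 136.85 = 24.707925375 JPY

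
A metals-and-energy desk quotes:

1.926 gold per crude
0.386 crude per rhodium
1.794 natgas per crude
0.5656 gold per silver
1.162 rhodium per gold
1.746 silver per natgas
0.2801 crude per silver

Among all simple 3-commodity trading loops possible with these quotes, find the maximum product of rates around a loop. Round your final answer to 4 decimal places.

0.8774

silver→crude→natgas→silver: 0.2801 × 1.794 × 1.746 = 0.87736
rhodium→crude→gold→rhodium: 0.386 × 1.926 × 1.162 = 0.86387
Maximum is silver→crude→natgas→silver at 0.8774; no arbitrage — every cycle loses value.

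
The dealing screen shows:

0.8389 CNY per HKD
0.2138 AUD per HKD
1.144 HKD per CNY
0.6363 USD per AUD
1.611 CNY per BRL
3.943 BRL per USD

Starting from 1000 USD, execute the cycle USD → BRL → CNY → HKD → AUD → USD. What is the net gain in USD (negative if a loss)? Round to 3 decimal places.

-11.406

1000 USD × 3.943 = 3943 BRL
3943 BRL × 1.611 = 6352.173 CNY
6352.173 CNY × 1.144 = 7266.885912 HKD
7266.885912 HKD × 0.2138 = 1553.6602079856 AUD
1553.6602079856 AUD × 0.6363 = 988.59399034123728 USD
Net change: 988.59399034123728 − 1000 = -11.40600965876272 USD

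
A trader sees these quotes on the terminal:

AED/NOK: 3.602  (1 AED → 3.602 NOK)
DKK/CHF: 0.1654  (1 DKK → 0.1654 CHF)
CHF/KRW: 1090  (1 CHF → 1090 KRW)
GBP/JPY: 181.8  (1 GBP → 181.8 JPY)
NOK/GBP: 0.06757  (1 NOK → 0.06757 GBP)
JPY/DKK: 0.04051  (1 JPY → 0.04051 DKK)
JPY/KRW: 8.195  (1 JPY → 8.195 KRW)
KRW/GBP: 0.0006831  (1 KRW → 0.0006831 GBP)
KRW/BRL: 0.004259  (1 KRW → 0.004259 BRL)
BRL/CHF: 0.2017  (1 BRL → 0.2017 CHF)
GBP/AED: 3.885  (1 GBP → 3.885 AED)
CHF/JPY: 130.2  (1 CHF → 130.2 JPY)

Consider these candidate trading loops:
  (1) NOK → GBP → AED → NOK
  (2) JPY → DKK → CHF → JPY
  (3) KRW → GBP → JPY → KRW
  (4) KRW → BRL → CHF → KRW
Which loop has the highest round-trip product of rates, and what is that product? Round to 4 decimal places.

1.0177

(1) 0.06757 × 3.885 × 3.602 = 0.94556
(2) 0.04051 × 0.1654 × 130.2 = 0.87239
(3) 0.0006831 × 181.8 × 8.195 = 1.01772
(4) 0.004259 × 0.2017 × 1090 = 0.93635
Highest is cycle (3) at 1.0177 (>1, arbitrage).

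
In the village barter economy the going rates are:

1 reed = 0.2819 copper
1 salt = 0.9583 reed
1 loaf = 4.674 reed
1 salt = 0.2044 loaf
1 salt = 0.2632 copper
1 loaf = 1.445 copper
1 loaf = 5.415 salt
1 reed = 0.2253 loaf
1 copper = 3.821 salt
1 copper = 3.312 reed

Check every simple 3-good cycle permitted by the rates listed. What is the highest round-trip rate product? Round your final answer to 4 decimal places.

salt→reed→loaf→salt: 0.9583 × 0.2253 × 5.415 = 1.16913
salt→loaf→copper→salt: 0.2044 × 1.445 × 3.821 = 1.12856
loaf→copper→reed→loaf: 1.445 × 3.312 × 0.2253 = 1.07825
salt→reed→copper→salt: 0.9583 × 0.2819 × 3.821 = 1.03222
Maximum is salt→reed→loaf→salt at 1.1691; arbitrage exists.

1.1691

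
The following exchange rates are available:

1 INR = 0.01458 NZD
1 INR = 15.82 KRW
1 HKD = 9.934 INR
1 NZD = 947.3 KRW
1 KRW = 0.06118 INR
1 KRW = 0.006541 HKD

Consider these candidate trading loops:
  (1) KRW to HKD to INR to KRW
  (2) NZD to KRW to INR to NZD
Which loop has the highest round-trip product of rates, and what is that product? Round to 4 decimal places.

(1) 0.006541 × 9.934 × 15.82 = 1.02796
(2) 947.3 × 0.06118 × 0.01458 = 0.84500
Highest is cycle (1) at 1.0280 (>1, arbitrage).

1.0280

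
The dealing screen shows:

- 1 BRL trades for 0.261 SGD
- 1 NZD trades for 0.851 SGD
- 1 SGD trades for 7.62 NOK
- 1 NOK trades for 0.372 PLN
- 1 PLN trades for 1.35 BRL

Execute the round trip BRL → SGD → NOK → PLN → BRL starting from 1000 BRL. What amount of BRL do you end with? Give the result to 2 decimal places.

998.79

1000 BRL × 0.261 = 261 SGD
261 SGD × 7.62 = 1988.82 NOK
1988.82 NOK × 0.372 = 739.84104 PLN
739.84104 PLN × 1.35 = 998.785404 BRL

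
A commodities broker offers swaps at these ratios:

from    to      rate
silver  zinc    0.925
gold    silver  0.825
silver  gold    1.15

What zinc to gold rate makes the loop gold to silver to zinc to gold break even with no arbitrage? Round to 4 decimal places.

Known legs of the cycle: 0.825 × 0.925 = 0.763125
For no arbitrage the full-cycle product must be 1, so the missing rate is 1 / 0.763125 ≈ 1.310401.

1.3104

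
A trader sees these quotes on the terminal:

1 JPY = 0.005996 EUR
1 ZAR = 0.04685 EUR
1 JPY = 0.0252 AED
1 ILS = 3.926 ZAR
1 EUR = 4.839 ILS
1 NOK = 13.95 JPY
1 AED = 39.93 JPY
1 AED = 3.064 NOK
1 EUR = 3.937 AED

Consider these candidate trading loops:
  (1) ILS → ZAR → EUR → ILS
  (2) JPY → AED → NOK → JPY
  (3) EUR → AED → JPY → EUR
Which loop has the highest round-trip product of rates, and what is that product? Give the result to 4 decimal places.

1.0771

(1) 3.926 × 0.04685 × 4.839 = 0.89005
(2) 0.0252 × 3.064 × 13.95 = 1.07712
(3) 3.937 × 39.93 × 0.005996 = 0.94260
Highest is cycle (2) at 1.0771 (>1, arbitrage).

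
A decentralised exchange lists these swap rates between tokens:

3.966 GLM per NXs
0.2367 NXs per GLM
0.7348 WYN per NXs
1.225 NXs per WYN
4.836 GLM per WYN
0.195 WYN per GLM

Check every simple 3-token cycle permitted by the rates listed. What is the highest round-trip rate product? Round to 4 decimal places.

0.9474

GLM→WYN→NXs→GLM: 0.195 × 1.225 × 3.966 = 0.94738
GLM→NXs→WYN→GLM: 0.2367 × 0.7348 × 4.836 = 0.84111
Maximum is GLM→WYN→NXs→GLM at 0.9474; no arbitrage — every cycle loses value.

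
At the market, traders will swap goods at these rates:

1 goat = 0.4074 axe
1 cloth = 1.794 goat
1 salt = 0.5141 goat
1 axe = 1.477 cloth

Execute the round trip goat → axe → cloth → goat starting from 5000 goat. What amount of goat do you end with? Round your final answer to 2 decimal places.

5000 goat × 0.4074 = 2037 axe
2037 axe × 1.477 = 3008.649 cloth
3008.649 cloth × 1.794 = 5397.516306 goat

5397.52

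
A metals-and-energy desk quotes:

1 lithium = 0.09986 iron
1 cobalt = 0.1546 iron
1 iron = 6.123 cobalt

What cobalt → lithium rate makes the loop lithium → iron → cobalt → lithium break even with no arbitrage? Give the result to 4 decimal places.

Known legs of the cycle: 0.09986 × 6.123 = 0.61144278
For no arbitrage the full-cycle product must be 1, so the missing rate is 1 / 0.61144278 ≈ 1.635476.

1.6355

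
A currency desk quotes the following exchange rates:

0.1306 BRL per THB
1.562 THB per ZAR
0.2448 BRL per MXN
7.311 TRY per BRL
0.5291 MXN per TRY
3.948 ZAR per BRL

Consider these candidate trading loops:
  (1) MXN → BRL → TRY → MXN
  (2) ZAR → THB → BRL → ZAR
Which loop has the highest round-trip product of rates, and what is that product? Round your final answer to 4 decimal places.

0.9469

(1) 0.2448 × 7.311 × 0.5291 = 0.94695
(2) 1.562 × 0.1306 × 3.948 = 0.80538
Highest is cycle (1) at 0.9469 (≤1, no arbitrage).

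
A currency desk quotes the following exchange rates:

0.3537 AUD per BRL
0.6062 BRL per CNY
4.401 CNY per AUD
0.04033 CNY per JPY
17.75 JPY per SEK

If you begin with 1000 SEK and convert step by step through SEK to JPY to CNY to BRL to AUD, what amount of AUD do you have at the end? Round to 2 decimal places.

153.49

1000 SEK × 17.75 = 17750 JPY
17750 JPY × 0.04033 = 715.8575 CNY
715.8575 CNY × 0.6062 = 433.9528165 BRL
433.9528165 BRL × 0.3537 = 153.48911119605 AUD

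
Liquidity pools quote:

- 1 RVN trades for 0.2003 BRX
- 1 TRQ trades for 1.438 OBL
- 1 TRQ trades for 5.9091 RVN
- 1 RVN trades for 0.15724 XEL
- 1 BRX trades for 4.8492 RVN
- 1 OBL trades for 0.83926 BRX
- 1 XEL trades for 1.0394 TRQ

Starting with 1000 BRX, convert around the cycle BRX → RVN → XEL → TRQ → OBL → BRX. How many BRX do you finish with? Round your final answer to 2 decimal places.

1000 BRX × 4.8492 = 4849.2 RVN
4849.2 RVN × 0.15724 = 762.488208 XEL
762.488208 XEL × 1.0394 = 792.5302433952 TRQ
792.5302433952 TRQ × 1.438 = 1139.6584900022976 OBL
1139.6584900022976 OBL × 0.83926 = 956.469784319328283776 BRX

956.47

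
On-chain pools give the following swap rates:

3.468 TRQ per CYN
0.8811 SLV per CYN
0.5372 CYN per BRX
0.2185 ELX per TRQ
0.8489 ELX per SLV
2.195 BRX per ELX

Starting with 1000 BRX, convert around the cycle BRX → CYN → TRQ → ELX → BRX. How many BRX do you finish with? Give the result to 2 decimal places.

1000 BRX × 0.5372 = 537.2 CYN
537.2 CYN × 3.468 = 1863.0096 TRQ
1863.0096 TRQ × 0.2185 = 407.0675976 ELX
407.0675976 ELX × 2.195 = 893.513376732 BRX

893.51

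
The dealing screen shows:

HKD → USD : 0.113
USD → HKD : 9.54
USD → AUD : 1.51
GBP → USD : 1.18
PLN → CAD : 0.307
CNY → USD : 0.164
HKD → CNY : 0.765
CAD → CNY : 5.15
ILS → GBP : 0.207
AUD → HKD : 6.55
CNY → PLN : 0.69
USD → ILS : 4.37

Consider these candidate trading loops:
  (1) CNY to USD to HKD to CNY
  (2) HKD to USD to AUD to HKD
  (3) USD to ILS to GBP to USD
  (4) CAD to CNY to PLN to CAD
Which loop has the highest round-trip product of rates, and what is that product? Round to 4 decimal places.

1.1969

(1) 0.164 × 9.54 × 0.765 = 1.19689
(2) 0.113 × 1.51 × 6.55 = 1.11763
(3) 4.37 × 0.207 × 1.18 = 1.06742
(4) 5.15 × 0.69 × 0.307 = 1.09092
Highest is cycle (1) at 1.1969 (>1, arbitrage).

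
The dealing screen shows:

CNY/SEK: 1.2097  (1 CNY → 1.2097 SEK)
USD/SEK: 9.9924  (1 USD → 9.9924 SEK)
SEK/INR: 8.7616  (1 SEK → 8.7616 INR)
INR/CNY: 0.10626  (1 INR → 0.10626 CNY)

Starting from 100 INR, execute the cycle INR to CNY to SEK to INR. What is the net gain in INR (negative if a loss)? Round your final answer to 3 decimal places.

100 INR × 0.10626 = 10.626 CNY
10.626 CNY × 1.2097 = 12.8542722 SEK
12.8542722 SEK × 8.7616 = 112.62399130752 INR
Net change: 112.62399130752 − 100 = 12.62399130752 INR

12.624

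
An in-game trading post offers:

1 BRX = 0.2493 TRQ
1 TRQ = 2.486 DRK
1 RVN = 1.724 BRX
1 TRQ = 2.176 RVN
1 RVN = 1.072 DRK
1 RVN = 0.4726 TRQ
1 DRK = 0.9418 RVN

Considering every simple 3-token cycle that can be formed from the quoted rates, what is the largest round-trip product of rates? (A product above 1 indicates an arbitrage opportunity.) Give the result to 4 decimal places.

DRK→RVN→TRQ→DRK: 0.9418 × 0.4726 × 2.486 = 1.10651
BRX→TRQ→RVN→BRX: 0.2493 × 2.176 × 1.724 = 0.93523
Maximum is DRK→RVN→TRQ→DRK at 1.1065; arbitrage exists.

1.1065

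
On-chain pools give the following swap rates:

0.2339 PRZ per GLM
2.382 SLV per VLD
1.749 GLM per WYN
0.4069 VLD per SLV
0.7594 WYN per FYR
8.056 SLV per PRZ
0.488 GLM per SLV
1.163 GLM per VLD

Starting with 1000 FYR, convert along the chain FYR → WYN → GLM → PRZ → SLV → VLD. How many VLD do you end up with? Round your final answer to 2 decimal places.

1018.35

1000 FYR × 0.7594 = 759.4 WYN
759.4 WYN × 1.749 = 1328.1906 GLM
1328.1906 GLM × 0.2339 = 310.66378134 PRZ
310.66378134 PRZ × 8.056 = 2502.70742247504 SLV
2502.70742247504 SLV × 0.4069 = 1018.351650205093776 VLD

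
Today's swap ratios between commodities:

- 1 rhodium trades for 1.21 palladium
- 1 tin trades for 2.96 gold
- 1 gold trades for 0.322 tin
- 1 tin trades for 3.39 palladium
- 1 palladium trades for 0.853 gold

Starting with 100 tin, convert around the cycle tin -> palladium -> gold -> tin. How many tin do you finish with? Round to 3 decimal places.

93.112

100 tin × 3.39 = 339 palladium
339 palladium × 0.853 = 289.167 gold
289.167 gold × 0.322 = 93.111774 tin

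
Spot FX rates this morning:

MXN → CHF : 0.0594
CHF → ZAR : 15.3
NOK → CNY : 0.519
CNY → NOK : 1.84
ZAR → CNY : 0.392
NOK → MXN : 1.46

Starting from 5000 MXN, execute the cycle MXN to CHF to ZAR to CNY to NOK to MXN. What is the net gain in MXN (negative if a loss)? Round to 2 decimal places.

-214.75

5000 MXN × 0.0594 = 297 CHF
297 CHF × 15.3 = 4544.1 ZAR
4544.1 ZAR × 0.392 = 1781.2872 CNY
1781.2872 CNY × 1.84 = 3277.568448 NOK
3277.568448 NOK × 1.46 = 4785.24993408 MXN
Net change: 4785.24993408 − 5000 = -214.75006592 MXN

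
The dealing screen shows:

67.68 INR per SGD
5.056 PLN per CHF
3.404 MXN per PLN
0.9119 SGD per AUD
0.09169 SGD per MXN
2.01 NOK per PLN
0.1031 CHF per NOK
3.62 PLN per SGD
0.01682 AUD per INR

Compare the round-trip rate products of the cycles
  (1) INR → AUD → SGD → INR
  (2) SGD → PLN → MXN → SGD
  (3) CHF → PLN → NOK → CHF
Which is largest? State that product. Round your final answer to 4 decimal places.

1.1298

(1) 0.01682 × 0.9119 × 67.68 = 1.03809
(2) 3.62 × 3.404 × 0.09169 = 1.12985
(3) 5.056 × 2.01 × 0.1031 = 1.04776
Highest is cycle (2) at 1.1298 (>1, arbitrage).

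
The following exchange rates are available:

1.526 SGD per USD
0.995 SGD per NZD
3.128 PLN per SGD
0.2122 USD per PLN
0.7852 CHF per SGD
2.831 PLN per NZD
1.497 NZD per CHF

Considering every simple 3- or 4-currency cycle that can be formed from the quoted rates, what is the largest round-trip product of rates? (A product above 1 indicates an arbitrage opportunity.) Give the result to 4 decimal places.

1.1696

NZD→SGD→CHF→NZD: 0.995 × 0.7852 × 1.497 = 1.16957
PLN→USD→SGD→PLN: 0.2122 × 1.526 × 3.128 = 1.01290
Maximum is NZD→SGD→CHF→NZD at 1.1696; arbitrage exists.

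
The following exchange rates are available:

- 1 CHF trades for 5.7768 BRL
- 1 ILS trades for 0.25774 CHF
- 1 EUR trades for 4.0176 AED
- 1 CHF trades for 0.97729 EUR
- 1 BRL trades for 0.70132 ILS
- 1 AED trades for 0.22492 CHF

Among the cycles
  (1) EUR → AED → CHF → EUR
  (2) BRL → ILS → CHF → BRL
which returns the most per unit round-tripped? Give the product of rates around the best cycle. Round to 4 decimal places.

(1) 4.0176 × 0.22492 × 0.97729 = 0.88312
(2) 0.70132 × 0.25774 × 5.7768 = 1.04420
Highest is cycle (2) at 1.0442 (>1, arbitrage).

1.0442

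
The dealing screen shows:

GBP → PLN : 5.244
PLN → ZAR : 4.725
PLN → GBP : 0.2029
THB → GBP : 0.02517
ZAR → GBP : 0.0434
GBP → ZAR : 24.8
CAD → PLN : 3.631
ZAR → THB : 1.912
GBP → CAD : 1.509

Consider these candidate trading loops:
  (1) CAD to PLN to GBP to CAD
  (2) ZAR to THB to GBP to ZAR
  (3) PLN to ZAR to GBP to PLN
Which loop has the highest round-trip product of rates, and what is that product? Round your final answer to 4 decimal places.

1.1935

(1) 3.631 × 0.2029 × 1.509 = 1.11173
(2) 1.912 × 0.02517 × 24.8 = 1.19350
(3) 4.725 × 0.0434 × 5.244 = 1.07536
Highest is cycle (2) at 1.1935 (>1, arbitrage).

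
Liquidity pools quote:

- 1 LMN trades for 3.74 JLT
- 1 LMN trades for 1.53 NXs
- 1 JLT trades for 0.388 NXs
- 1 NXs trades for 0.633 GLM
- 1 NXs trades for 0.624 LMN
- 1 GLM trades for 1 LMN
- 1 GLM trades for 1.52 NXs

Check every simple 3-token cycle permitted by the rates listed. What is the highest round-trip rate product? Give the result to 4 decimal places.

NXs→GLM→LMN→NXs: 0.633 × 1 × 1.53 = 0.96849
NXs→LMN→JLT→NXs: 0.624 × 3.74 × 0.388 = 0.90550
Maximum is NXs→GLM→LMN→NXs at 0.9685; no arbitrage — every cycle loses value.

0.9685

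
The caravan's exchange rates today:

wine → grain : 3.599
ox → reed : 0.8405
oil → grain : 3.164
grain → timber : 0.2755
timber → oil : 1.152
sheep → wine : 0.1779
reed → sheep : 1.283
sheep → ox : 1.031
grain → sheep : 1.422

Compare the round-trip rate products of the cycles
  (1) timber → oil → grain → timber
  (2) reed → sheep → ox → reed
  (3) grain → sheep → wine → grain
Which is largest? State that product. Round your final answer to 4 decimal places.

(1) 1.152 × 3.164 × 0.2755 = 1.00418
(2) 1.283 × 1.031 × 0.8405 = 1.11179
(3) 1.422 × 0.1779 × 3.599 = 0.91045
Highest is cycle (2) at 1.1118 (>1, arbitrage).

1.1118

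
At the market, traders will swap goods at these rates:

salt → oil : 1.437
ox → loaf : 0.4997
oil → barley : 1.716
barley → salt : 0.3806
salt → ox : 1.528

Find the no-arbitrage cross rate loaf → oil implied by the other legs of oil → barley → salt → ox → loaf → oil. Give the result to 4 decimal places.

Known legs of the cycle: 1.716 × 0.3806 × 1.528 × 0.4997 = 0.49867634895936
For no arbitrage the full-cycle product must be 1, so the missing rate is 1 / 0.49867634895936 ≈ 2.005309.

2.0053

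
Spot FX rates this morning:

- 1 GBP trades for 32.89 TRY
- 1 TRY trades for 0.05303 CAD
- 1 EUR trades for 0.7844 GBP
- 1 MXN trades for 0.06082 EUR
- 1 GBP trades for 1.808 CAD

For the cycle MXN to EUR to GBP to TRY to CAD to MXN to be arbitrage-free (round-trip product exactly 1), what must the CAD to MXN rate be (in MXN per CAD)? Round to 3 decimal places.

Known legs of the cycle: 0.06082 × 0.7844 × 32.89 × 0.05303 = 0.0832088464714936
For no arbitrage the full-cycle product must be 1, so the missing rate is 1 / 0.0832088464714936 ≈ 12.01795.

12.018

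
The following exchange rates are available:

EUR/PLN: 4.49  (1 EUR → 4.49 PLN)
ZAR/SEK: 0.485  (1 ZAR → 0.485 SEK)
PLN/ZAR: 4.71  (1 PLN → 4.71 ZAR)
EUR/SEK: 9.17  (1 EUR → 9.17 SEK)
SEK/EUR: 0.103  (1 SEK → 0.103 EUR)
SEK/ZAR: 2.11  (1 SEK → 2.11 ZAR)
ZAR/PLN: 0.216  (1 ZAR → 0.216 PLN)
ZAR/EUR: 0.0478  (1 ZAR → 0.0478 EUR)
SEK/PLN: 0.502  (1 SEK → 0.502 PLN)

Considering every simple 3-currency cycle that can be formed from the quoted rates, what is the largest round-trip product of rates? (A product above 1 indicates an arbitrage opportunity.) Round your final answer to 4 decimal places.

1.1467

ZAR→SEK→PLN→ZAR: 0.485 × 0.502 × 4.71 = 1.14674
EUR→PLN→ZAR→EUR: 4.49 × 4.71 × 0.0478 = 1.01087
EUR→SEK→ZAR→EUR: 9.17 × 2.11 × 0.0478 = 0.92487
Maximum is ZAR→SEK→PLN→ZAR at 1.1467; arbitrage exists.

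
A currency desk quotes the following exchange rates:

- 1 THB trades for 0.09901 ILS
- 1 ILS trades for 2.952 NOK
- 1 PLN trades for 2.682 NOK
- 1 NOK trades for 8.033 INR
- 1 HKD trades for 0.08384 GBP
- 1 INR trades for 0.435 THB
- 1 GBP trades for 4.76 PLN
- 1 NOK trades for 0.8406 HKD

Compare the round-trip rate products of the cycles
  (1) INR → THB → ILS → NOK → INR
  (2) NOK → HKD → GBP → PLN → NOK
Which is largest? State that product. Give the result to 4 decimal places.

1.0213

(1) 0.435 × 0.09901 × 2.952 × 8.033 = 1.02132
(2) 0.8406 × 0.08384 × 4.76 × 2.682 = 0.89972
Highest is cycle (1) at 1.0213 (>1, arbitrage).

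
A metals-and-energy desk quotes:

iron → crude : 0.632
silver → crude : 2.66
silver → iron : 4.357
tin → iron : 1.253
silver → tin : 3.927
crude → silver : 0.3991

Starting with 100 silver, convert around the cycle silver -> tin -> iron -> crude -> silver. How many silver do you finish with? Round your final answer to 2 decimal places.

124.11

100 silver × 3.927 = 392.7 tin
392.7 tin × 1.253 = 492.0531 iron
492.0531 iron × 0.632 = 310.9775592 crude
310.9775592 crude × 0.3991 = 124.11114387672 silver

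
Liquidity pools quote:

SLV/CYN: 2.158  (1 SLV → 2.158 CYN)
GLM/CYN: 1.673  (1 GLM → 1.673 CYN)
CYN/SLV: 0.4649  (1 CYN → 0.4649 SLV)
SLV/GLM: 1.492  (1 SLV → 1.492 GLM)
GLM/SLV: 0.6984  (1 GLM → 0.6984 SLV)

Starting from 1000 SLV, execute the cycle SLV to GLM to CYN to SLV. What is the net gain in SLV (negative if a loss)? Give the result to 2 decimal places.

1000 SLV × 1.492 = 1492 GLM
1492 GLM × 1.673 = 2496.116 CYN
2496.116 CYN × 0.4649 = 1160.4443284 SLV
Net change: 1160.4443284 − 1000 = 160.4443284 SLV

160.44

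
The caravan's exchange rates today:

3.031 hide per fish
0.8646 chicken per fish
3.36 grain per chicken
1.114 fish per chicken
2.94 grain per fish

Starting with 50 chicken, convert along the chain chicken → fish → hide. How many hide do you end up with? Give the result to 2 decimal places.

168.83

50 chicken × 1.114 = 55.7 fish
55.7 fish × 3.031 = 168.8267 hide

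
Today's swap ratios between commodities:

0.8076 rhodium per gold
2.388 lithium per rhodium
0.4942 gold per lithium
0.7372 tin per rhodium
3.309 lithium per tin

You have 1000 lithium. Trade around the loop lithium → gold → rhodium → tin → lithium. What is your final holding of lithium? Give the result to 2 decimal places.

1000 lithium × 0.4942 = 494.2 gold
494.2 gold × 0.8076 = 399.11592 rhodium
399.11592 rhodium × 0.7372 = 294.228256224 tin
294.228256224 tin × 3.309 = 973.601299845216 lithium

973.60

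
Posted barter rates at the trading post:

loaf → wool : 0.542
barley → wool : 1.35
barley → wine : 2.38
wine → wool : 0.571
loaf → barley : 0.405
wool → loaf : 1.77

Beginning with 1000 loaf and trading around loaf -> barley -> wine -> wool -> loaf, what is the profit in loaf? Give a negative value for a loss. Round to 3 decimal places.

1000 loaf × 0.405 = 405 barley
405 barley × 2.38 = 963.9 wine
963.9 wine × 0.571 = 550.3869 wool
550.3869 wool × 1.77 = 974.184813 loaf
Net change: 974.184813 − 1000 = -25.815187 loaf

-25.815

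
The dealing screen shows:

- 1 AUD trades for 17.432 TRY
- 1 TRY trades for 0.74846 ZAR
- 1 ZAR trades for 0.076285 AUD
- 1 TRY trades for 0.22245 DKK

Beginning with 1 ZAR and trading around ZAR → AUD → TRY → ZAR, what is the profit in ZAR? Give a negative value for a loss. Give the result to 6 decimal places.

1 ZAR × 0.076285 = 0.076285 AUD
0.076285 AUD × 17.432 = 1.32980012 TRY
1.32980012 TRY × 0.74846 = 0.9953021978152 ZAR
Net change: 0.9953021978152 − 1 = -0.0046978021848 ZAR

-0.004698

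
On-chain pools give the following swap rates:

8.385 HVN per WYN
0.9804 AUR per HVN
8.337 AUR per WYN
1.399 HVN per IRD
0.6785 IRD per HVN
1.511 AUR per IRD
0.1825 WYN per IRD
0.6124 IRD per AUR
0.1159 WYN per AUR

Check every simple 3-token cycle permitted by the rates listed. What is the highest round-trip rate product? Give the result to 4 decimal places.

HVN→IRD→WYN→HVN: 0.6785 × 0.1825 × 8.385 = 1.03828
HVN→AUR→WYN→HVN: 0.9804 × 0.1159 × 8.385 = 0.95277
IRD→WYN→AUR→IRD: 0.1825 × 8.337 × 0.6124 = 0.93177
HVN→AUR→IRD→HVN: 0.9804 × 0.6124 × 1.399 = 0.83996
Maximum is HVN→IRD→WYN→HVN at 1.0383; arbitrage exists.

1.0383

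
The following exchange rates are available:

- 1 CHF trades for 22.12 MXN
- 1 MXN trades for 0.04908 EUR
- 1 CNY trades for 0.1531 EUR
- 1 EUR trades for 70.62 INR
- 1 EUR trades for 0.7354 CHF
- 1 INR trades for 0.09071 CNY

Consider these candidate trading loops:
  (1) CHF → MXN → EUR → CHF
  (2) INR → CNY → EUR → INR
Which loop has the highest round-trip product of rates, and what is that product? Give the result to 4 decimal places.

0.9807

(1) 22.12 × 0.04908 × 0.7354 = 0.79839
(2) 0.09071 × 0.1531 × 70.62 = 0.98075
Highest is cycle (2) at 0.9807 (≤1, no arbitrage).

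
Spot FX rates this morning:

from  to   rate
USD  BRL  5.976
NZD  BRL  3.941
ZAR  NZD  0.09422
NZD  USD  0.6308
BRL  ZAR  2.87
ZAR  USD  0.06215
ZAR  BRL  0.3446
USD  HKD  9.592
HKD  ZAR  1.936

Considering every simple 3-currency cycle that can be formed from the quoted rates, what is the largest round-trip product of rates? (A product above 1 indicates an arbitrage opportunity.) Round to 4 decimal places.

HKD→ZAR→USD→HKD: 1.936 × 0.06215 × 9.592 = 1.15413
ZAR→USD→BRL→ZAR: 0.06215 × 5.976 × 2.87 = 1.06594
NZD→BRL→ZAR→NZD: 3.941 × 2.87 × 0.09422 = 1.06569
Maximum is HKD→ZAR→USD→HKD at 1.1541; arbitrage exists.

1.1541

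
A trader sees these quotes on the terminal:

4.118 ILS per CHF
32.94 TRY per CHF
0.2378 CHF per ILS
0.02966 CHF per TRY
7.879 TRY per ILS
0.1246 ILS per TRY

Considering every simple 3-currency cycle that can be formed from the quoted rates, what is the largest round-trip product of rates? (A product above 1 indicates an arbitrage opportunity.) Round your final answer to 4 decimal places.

0.9760

CHF→TRY→ILS→CHF: 32.94 × 0.1246 × 0.2378 = 0.97601
CHF→ILS→TRY→CHF: 4.118 × 7.879 × 0.02966 = 0.96234
Maximum is CHF→TRY→ILS→CHF at 0.9760; no arbitrage — every cycle loses value.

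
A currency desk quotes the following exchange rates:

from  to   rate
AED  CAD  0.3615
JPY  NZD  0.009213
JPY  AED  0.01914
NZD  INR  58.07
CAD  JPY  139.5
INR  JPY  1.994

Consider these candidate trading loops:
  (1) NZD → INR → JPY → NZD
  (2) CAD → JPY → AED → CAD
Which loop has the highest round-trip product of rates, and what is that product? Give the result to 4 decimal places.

(1) 58.07 × 1.994 × 0.009213 = 1.06679
(2) 139.5 × 0.01914 × 0.3615 = 0.96522
Highest is cycle (1) at 1.0668 (>1, arbitrage).

1.0668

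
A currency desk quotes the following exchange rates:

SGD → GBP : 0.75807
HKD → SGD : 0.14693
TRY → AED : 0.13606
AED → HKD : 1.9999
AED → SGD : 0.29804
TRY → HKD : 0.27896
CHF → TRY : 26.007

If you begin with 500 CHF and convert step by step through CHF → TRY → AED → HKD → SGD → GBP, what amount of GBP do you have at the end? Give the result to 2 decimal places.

500 CHF × 26.007 = 13003.5 TRY
13003.5 TRY × 0.13606 = 1769.25621 AED
1769.25621 AED × 1.9999 = 3538.335494379 HKD
3538.335494379 HKD × 0.14693 = 519.88763418910647 SGD
519.88763418910647 SGD × 0.75807 = 394.1112188497359417129 GBP

394.11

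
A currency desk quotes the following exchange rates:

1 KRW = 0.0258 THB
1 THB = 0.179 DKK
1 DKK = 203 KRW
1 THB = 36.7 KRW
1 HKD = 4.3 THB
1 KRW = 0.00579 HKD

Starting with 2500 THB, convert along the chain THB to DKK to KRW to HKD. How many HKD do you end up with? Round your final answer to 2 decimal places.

525.98

2500 THB × 0.179 = 447.5 DKK
447.5 DKK × 203 = 90842.5 KRW
90842.5 KRW × 0.00579 = 525.978075 HKD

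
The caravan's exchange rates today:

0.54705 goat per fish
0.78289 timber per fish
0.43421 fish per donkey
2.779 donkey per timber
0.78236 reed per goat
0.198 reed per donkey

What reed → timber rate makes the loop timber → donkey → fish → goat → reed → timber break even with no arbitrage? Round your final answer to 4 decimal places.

Known legs of the cycle: 2.779 × 0.43421 × 0.54705 × 0.78236 = 0.51644256367754442
For no arbitrage the full-cycle product must be 1, so the missing rate is 1 / 0.51644256367754442 ≈ 1.936324.

1.9363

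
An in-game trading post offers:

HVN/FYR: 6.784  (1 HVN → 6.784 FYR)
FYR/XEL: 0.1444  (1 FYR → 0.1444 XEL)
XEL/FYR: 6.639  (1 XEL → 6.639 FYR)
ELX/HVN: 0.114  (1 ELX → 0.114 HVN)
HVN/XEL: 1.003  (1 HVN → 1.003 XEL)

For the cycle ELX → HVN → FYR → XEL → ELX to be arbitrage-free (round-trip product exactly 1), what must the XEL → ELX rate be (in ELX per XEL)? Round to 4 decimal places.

8.9545

Known legs of the cycle: 0.114 × 6.784 × 0.1444 = 0.1116754944
For no arbitrage the full-cycle product must be 1, so the missing rate is 1 / 0.1116754944 ≈ 8.954516.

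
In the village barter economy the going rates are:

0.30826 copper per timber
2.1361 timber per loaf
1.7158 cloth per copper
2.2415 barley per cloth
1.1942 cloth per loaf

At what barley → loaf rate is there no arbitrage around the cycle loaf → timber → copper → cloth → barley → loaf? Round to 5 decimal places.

0.39487

Known legs of the cycle: 2.1361 × 0.30826 × 1.7158 × 2.2415 = 2.5324691336914202
For no arbitrage the full-cycle product must be 1, so the missing rate is 1 / 2.5324691336914202 ≈ 0.3948715.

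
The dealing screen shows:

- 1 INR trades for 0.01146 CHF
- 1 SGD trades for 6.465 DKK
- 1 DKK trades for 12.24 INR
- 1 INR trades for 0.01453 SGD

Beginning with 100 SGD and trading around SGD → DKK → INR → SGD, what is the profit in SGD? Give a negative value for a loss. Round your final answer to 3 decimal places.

14.978

100 SGD × 6.465 = 646.5 DKK
646.5 DKK × 12.24 = 7913.16 INR
7913.16 INR × 0.01453 = 114.9782148 SGD
Net change: 114.9782148 − 100 = 14.9782148 SGD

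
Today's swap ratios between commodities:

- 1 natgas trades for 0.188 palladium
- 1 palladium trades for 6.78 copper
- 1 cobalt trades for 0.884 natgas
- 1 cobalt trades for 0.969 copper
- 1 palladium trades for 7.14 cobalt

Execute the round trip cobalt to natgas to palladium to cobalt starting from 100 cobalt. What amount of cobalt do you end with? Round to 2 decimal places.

100 cobalt × 0.884 = 88.4 natgas
88.4 natgas × 0.188 = 16.6192 palladium
16.6192 palladium × 7.14 = 118.661088 cobalt

118.66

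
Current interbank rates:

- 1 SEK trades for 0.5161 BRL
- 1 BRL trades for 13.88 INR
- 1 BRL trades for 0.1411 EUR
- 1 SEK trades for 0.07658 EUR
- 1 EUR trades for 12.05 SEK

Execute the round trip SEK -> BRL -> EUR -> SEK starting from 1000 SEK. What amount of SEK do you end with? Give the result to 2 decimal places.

1000 SEK × 0.5161 = 516.1 BRL
516.1 BRL × 0.1411 = 72.82171 EUR
72.82171 EUR × 12.05 = 877.5016055 SEK

877.50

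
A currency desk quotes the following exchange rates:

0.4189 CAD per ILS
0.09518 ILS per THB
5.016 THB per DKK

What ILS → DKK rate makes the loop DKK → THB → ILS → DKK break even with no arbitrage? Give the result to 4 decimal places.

2.0946

Known legs of the cycle: 5.016 × 0.09518 = 0.47742288
For no arbitrage the full-cycle product must be 1, so the missing rate is 1 / 0.47742288 ≈ 2.094579.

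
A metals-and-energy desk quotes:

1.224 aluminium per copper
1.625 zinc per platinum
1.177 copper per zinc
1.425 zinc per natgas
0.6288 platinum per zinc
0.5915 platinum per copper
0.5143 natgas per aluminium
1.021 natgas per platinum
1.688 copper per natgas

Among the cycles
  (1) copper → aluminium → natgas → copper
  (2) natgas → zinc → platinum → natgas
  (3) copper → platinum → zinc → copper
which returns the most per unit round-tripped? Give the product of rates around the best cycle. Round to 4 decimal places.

(1) 1.224 × 0.5143 × 1.688 = 1.06260
(2) 1.425 × 0.6288 × 1.021 = 0.91486
(3) 0.5915 × 1.625 × 1.177 = 1.13132
Highest is cycle (3) at 1.1313 (>1, arbitrage).

1.1313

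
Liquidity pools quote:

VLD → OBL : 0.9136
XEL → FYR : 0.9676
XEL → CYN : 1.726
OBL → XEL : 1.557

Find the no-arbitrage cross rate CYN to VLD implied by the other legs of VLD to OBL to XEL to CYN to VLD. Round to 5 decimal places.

0.40730

Known legs of the cycle: 0.9136 × 1.557 × 1.726 = 2.4551921952
For no arbitrage the full-cycle product must be 1, so the missing rate is 1 / 2.4551921952 ≈ 0.4073001.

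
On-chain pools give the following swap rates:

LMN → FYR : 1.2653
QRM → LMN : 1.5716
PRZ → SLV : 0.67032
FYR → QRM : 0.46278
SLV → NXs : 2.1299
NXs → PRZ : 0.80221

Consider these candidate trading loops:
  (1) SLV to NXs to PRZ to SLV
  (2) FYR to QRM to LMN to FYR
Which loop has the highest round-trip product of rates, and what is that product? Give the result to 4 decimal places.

1.1453

(1) 2.1299 × 0.80221 × 0.67032 = 1.14533
(2) 0.46278 × 1.5716 × 1.2653 = 0.92026
Highest is cycle (1) at 1.1453 (>1, arbitrage).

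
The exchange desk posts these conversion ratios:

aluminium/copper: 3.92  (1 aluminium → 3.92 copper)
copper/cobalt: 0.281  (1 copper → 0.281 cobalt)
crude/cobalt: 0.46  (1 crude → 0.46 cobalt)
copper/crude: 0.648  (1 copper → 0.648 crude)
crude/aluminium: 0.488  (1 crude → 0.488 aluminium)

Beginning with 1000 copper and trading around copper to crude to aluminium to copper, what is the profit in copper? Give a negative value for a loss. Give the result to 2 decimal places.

1000 copper × 0.648 = 648 crude
648 crude × 0.488 = 316.224 aluminium
316.224 aluminium × 3.92 = 1239.59808 copper
Net change: 1239.59808 − 1000 = 239.59808 copper

239.60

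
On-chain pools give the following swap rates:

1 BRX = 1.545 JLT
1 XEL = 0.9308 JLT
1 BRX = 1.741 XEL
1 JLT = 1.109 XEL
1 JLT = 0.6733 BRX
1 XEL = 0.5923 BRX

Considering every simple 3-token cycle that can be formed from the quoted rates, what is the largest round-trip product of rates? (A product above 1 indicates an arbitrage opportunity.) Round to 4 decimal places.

1.0911

JLT→BRX→XEL→JLT: 0.6733 × 1.741 × 0.9308 = 1.09110
JLT→XEL→BRX→JLT: 1.109 × 0.5923 × 1.545 = 1.01485
Maximum is JLT→BRX→XEL→JLT at 1.0911; arbitrage exists.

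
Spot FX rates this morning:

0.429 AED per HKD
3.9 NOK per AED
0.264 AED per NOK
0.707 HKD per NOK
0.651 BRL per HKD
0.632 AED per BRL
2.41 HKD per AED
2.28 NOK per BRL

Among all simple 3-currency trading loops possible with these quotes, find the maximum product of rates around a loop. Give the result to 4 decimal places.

HKD→AED→NOK→HKD: 0.429 × 3.9 × 0.707 = 1.18288
HKD→BRL→NOK→HKD: 0.651 × 2.28 × 0.707 = 1.04939
HKD→BRL→AED→HKD: 0.651 × 0.632 × 2.41 = 0.99155
Maximum is HKD→AED→NOK→HKD at 1.1829; arbitrage exists.

1.1829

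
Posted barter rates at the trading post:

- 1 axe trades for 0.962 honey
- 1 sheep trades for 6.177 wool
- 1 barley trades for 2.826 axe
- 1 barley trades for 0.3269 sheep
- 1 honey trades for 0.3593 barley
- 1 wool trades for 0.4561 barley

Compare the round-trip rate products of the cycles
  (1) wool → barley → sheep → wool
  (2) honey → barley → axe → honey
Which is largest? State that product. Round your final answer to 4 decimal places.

0.9768

(1) 0.4561 × 0.3269 × 6.177 = 0.92099
(2) 0.3593 × 2.826 × 0.962 = 0.97680
Highest is cycle (2) at 0.9768 (≤1, no arbitrage).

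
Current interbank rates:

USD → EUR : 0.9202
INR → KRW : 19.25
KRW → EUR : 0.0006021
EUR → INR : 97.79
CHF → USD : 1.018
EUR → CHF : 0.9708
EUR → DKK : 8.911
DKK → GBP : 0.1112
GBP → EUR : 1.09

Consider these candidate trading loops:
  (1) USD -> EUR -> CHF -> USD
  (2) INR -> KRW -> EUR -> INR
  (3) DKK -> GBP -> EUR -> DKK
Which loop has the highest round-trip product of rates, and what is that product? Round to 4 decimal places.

(1) 0.9202 × 0.9708 × 1.018 = 0.90941
(2) 19.25 × 0.0006021 × 97.79 = 1.13343
(3) 0.1112 × 1.09 × 8.911 = 1.08008
Highest is cycle (2) at 1.1334 (>1, arbitrage).

1.1334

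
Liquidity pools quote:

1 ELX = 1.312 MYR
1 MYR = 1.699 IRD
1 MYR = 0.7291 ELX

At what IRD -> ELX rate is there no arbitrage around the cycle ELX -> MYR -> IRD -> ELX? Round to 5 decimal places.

0.44861

Known legs of the cycle: 1.312 × 1.699 = 2.229088
For no arbitrage the full-cycle product must be 1, so the missing rate is 1 / 2.229088 ≈ 0.4486140.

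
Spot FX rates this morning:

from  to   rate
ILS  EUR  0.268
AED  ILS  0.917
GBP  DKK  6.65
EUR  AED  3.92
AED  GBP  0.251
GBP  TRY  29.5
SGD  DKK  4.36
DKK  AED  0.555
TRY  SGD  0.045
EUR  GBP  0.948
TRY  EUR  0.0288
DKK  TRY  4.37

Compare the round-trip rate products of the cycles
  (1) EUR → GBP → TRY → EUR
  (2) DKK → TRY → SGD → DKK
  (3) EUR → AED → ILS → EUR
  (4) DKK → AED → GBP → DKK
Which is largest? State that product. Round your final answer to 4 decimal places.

(1) 0.948 × 29.5 × 0.0288 = 0.80542
(2) 4.37 × 0.045 × 4.36 = 0.85739
(3) 3.92 × 0.917 × 0.268 = 0.96336
(4) 0.555 × 0.251 × 6.65 = 0.92638
Highest is cycle (3) at 0.9634 (≤1, no arbitrage).

0.9634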